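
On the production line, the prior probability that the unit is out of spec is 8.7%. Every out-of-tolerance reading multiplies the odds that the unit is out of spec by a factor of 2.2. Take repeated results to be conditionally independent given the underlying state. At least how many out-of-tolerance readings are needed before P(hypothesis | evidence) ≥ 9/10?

6

Prior odds = 0.087/0.913 = 87/913.
Likelihood ratio per out-of-tolerance reading = 2.2.
Target posterior odds = 0.9/0.1 = 9.
Require 2.2ⁿ ≥ 9 ÷ (87/913) = 2739/29.
2.2⁵ = 51.53632 falls short of 2739/29 but 2.2⁶ = 1771561/15625 reaches it, so n = 6.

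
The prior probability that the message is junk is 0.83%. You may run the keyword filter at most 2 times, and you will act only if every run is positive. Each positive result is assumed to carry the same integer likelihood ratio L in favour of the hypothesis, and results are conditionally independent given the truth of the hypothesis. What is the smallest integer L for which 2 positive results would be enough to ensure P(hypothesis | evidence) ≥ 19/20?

Prior odds = 0.0083/0.9917 = 83/9917.
Target odds = 0.95/0.05 = 19.
Need L² ≥ 19 ÷ (83/9917) = 188423/83.
47² = 2209 < 188423/83 ≤ 2304 = 48², so L = 48.

48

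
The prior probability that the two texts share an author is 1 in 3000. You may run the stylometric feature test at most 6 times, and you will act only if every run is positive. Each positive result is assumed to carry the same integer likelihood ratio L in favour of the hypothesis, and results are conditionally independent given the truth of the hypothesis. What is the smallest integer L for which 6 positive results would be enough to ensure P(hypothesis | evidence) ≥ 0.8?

Prior odds = (1/3000)/(2999/3000) = 1/2999.
Target odds = 0.8/0.2 = 4.
Need L⁶ ≥ 4 ÷ (1/2999) = 11996.
4⁶ = 4096 < 11996 ≤ 15625 = 5⁶, so L = 5.

5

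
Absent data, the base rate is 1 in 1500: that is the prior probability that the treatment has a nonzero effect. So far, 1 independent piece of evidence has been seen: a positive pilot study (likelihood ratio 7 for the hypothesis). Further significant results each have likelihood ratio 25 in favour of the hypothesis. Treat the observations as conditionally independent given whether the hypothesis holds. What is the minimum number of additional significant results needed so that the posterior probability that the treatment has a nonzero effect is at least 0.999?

Prior odds = (1/1500)/(1499/1500) = 1/1499.
Bayes factor of the evidence already in hand = 7.
Odds after that evidence = (1/1499) × 7 = 7/1499.
Target odds = 0.999/0.001 = 999.
Need 25ⁿ ≥ 999 ÷ (7/1499) = 1497501/7.
25³ = 15625 falls short of 1497501/7 but 25⁴ = 390625 reaches it, so n = 4.

4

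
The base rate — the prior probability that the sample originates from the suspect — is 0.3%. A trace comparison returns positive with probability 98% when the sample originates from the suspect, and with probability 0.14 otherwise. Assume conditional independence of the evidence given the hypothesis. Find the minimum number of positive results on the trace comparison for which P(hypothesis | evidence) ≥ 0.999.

7

Prior odds = 0.003/0.997 = 3/997.
Likelihood ratio of a positive result = 0.98/0.14 = 7.
Target posterior odds = 0.999/0.001 = 999.
Require 7ⁿ ≥ 999 ÷ (3/997) = 332001.
7⁶ = 117649 falls short of 332001 but 7⁷ = 823543 reaches it, so n = 7.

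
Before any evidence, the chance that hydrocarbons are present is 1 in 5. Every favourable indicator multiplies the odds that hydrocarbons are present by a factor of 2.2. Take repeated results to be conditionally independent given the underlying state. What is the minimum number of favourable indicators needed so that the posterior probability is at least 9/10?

Prior odds = 0.2/0.8 = 0.25.
Likelihood ratio per favourable indicator = 2.2.
Target odds: 0.9 ÷ 0.1 = 9.
Require 2.2ⁿ ≥ 9 ÷ 0.25 = 36.
2.2⁴ = 23.4256 falls short of 36 but 2.2⁵ = 51.53632 reaches it, so n = 5.

5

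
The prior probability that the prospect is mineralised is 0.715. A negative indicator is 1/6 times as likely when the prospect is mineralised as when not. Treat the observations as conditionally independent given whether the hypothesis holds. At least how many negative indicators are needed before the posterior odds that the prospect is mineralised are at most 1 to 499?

4

Prior odds = 0.715/0.285 = 143/57.
Likelihood ratio per negative indicator = 1/6.
Target odds = 1/499.
Require (1/6)ⁿ ≤ 1/499 ÷ (143/57) = 57/71357.
(1/6)³ = 1/216 is still above 57/71357 but (1/6)⁴ = 1/1296 is at or below it, so n = 4.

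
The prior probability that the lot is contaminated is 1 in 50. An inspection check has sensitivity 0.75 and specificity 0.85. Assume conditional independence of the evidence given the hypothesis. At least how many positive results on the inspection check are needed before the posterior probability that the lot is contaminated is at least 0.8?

4

Prior odds = 0.02/0.98 = 1/49.
False-positive rate = 1 − 0.85 = 0.15; likelihood ratio of a positive = 0.75/0.15 = 5.
Target posterior odds = 0.8/0.2 = 4.
Require 5ⁿ ≥ 4 ÷ (1/49) = 196.
5³ = 125 falls short of 196 but 5⁴ = 625 reaches it, so n = 4.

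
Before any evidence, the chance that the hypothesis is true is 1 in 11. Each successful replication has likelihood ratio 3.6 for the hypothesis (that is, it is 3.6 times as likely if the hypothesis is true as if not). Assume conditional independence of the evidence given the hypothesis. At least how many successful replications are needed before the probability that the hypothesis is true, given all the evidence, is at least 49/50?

5

Prior odds: (1/11) ÷ (10/11) = 0.1.
Likelihood ratio per successful replication = 3.6.
Target posterior odds = 0.98/0.02 = 49.
Need 0.1 × 3.6ⁿ ≥ 49, i.e. 3.6ⁿ ≥ 490.
3.6⁴ = 167.9616 falls short of 490 but 3.6⁵ = 604.66176 reaches it, so n = 5.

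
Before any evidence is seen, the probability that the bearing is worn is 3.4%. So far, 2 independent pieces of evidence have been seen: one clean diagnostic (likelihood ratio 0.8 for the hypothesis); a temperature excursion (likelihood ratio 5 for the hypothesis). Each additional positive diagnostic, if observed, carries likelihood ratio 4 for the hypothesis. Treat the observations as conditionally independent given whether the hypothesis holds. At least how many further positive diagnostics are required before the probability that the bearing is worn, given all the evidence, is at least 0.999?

7

Prior odds = 0.034/0.966 = 17/483.
Combined Bayes factor of the evidence already in hand = 0.8 × 5 = 4.
Odds after that evidence = (17/483) × 4 = 68/483.
Target odds = 0.999/0.001 = 999.
Need 4ⁿ ≥ 999 ÷ (68/483) = 482517/68.
4⁶ = 4096 falls short of 482517/68 but 4⁷ = 16384 reaches it, so n = 7.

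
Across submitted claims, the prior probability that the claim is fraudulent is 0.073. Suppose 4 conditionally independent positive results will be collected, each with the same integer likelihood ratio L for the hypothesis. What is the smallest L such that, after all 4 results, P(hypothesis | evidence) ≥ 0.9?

Prior odds = 0.073/0.927 = 73/927.
Target odds = 0.9/0.1 = 9.
Need L⁴ ≥ 9 ÷ (73/927) = 8343/73.
3⁴ = 81 < 8343/73 ≤ 256 = 4⁴, so L = 4.

4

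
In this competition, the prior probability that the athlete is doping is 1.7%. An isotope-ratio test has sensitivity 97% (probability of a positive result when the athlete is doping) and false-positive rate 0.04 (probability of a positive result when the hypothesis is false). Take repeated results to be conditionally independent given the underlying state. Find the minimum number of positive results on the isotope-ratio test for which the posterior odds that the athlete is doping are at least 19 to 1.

Prior odds: 0.017 ÷ 0.983 = 17/983.
Likelihood ratio of a positive result = 0.97/0.04 = 24.25.
Target odds = 19.
Require 24.25ⁿ ≥ 19 ÷ (17/983) = 18677/17.
24.25² = 588.0625 falls short of 18677/17 but 24.25³ = 912673/64 reaches it, so n = 3.

3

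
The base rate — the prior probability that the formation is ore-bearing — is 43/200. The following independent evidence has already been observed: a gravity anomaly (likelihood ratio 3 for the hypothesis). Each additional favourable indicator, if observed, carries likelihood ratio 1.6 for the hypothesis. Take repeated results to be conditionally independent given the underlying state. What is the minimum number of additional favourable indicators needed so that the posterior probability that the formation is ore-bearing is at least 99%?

11

Prior odds = 0.215/0.785 = 43/157.
Bayes factor of the evidence already in hand = 3.
Odds after that evidence = (43/157) × 3 = 129/157.
Target odds = 0.99/0.01 = 99.
Need 1.6ⁿ ≥ 99 ÷ (129/157) = 5181/43.
1.6¹⁰ ≈109.951 falls short of 5181/43 but 1.6¹¹ ≈175.922 reaches it, so n = 11.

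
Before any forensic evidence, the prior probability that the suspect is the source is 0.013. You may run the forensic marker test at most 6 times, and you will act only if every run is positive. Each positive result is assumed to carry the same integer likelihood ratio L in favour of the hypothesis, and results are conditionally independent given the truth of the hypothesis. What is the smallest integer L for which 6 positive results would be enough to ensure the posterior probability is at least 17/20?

Prior odds = 0.013/0.987 = 13/987.
Target odds = 0.85/0.15 = 17/3.
Need L⁶ ≥ 17/3 ÷ (13/987) = 5593/13.
2⁶ = 64 < 5593/13 ≤ 729 = 3⁶, so L = 3.

3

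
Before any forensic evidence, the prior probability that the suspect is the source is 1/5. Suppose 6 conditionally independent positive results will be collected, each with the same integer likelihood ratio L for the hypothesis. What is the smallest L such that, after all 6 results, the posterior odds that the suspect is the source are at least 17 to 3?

2

Prior odds = 0.2/0.8 = 0.25.
Target odds = 17/3.
Need L⁶ ≥ 17/3 ÷ 0.25 = 68/3.
1⁶ = 1 < 68/3 ≤ 64 = 2⁶, so L = 2.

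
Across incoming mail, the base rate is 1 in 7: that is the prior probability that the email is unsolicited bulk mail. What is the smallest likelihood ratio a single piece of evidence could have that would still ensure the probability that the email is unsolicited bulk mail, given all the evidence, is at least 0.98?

Prior odds = (1/7)/(6/7) = 1/6.
Target odds = 0.98/0.02 = 49.
Required Bayes factor = 49 ÷ (1/6) = 294.

294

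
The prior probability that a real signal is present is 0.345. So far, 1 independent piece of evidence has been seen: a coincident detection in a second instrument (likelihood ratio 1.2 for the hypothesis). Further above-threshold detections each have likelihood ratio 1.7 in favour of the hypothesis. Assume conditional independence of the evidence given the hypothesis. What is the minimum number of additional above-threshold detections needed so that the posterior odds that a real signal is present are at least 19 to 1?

7

Prior odds = 0.345/0.655 = 69/131.
Bayes factor of the evidence already in hand = 1.2.
Odds after that evidence = (69/131) × 1.2 = 414/655.
Target odds = 19.
Need 1.7ⁿ ≥ 19 ÷ (414/655) = 12445/414.
1.7⁶ = 24137569/1000000 falls short of 12445/414 but 1.7⁷ = 410338673/10000000 reaches it, so n = 7.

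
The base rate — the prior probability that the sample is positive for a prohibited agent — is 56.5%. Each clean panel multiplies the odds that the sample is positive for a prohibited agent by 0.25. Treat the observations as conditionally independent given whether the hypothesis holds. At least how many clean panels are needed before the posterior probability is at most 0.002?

Prior odds = 0.565/0.435 = 113/87.
Likelihood ratio per clean panel = 0.25.
Target posterior odds = 0.002/0.998 = 1/499.
Require 0.25ⁿ ≤ 1/499 ÷ (113/87) = 87/56387.
0.25⁴ = 0.00390625 is still above 87/56387 but 0.25⁵ = 1/1024 is at or below it, so n = 5.

5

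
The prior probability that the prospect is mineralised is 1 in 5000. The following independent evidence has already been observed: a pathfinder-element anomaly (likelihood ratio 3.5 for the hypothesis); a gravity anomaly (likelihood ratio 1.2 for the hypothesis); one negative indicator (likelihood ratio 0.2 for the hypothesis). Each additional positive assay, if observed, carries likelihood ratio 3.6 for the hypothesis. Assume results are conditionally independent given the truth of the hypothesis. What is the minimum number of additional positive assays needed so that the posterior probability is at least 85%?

9

Prior odds = 0.0002/0.9998 = 1/4999.
Combined Bayes factor of the evidence already in hand = 3.5 × 1.2 × 0.2 = 0.84.
Odds after that evidence = (1/4999) × 0.84 = 21/124975.
Target odds = 0.85/0.15 = 17/3.
Need 3.6ⁿ ≥ 17/3 ÷ (21/124975) = 2124575/63.
3.6⁸ ≈28211.1 falls short of 2124575/63 but 3.6⁹ ≈101560 reaches it, so n = 9.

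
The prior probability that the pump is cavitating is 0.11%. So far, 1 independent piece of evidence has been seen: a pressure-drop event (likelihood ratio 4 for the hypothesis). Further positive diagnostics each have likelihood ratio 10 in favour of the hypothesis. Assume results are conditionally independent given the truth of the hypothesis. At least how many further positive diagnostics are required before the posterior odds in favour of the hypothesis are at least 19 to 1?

4

Prior odds = 0.0011/0.9989 = 11/9989.
Bayes factor of the evidence already in hand = 4.
Odds after that evidence = (11/9989) × 4 = 44/9989.
Target odds = 19.
Need 10ⁿ ≥ 19 ÷ (44/9989) = 189791/44.
10³ = 1000 falls short of 189791/44 but 10⁴ = 10000 reaches it, so n = 4.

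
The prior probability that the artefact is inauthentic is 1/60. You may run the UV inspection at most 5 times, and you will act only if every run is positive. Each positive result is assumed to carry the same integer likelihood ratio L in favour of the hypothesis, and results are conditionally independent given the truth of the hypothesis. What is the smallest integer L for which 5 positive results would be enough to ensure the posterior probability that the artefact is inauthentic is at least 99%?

Prior odds = (1/60)/(59/60) = 1/59.
Target odds = 0.99/0.01 = 99.
Need L⁵ ≥ 99 ÷ (1/59) = 5841.
5⁵ = 3125 < 5841 ≤ 7776 = 6⁵, so L = 6.

6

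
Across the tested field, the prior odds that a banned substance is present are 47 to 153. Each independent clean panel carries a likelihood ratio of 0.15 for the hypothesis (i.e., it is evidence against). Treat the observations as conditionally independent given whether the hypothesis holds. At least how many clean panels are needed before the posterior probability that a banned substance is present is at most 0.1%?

4

Prior odds = 47/153.
Likelihood ratio per clean panel = 0.15.
Target odds: 0.001 ÷ 0.999 = 1/999.
Require 0.15ⁿ ≤ 1/999 ÷ (47/153) = 17/5217.
0.15³ = 0.003375 is still above 17/5217 but 0.15⁴ = 81/160000 is at or below it, so n = 4.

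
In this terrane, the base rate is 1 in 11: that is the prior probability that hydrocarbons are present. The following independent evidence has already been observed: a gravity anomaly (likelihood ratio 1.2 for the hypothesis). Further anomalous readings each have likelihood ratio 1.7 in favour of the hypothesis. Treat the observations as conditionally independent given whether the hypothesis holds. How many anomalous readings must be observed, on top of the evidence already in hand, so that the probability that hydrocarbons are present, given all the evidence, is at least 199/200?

Prior odds = (1/11)/(10/11) = 0.1.
Bayes factor of the evidence already in hand = 1.2.
Odds after that evidence = 0.1 × 1.2 = 0.12.
Target odds = 0.995/0.005 = 199.
Need 1.7ⁿ ≥ 199 ÷ 0.12 = 4975/3.
1.7¹³ ≈990.458 falls short of 4975/3 but 1.7¹⁴ ≈1683.78 reaches it, so n = 14.

14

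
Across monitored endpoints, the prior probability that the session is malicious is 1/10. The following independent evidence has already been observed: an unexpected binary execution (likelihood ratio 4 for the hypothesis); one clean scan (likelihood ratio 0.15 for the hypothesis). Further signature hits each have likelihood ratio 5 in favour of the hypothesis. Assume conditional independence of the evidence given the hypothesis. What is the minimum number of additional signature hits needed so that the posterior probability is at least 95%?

4

Prior odds = 0.1/0.9 = 1/9.
Combined Bayes factor of the evidence already in hand = 4 × 0.15 = 0.6.
Odds after that evidence = (1/9) × 0.6 = 1/15.
Target odds = 0.95/0.05 = 19.
Need 5ⁿ ≥ 19 ÷ (1/15) = 285.
5³ = 125 falls short of 285 but 5⁴ = 625 reaches it, so n = 4.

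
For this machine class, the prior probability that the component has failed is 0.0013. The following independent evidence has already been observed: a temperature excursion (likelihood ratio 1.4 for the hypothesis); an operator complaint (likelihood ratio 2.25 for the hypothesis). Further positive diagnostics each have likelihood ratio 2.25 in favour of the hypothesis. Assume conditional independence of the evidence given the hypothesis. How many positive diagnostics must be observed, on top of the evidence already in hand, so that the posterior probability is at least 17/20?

Prior odds = 0.0013/0.9987 = 13/9987.
Combined Bayes factor of the evidence already in hand = 1.4 × 2.25 = 3.15.
Odds after that evidence = (13/9987) × 3.15 = 273/66580.
Target odds = 0.85/0.15 = 17/3.
Need 2.25ⁿ ≥ 17/3 ÷ (273/66580) = 1131860/819.
2.25⁸ = 43046721/65536 falls short of 1131860/819 but 2.25⁹ = 387420489/262144 reaches it, so n = 9.

9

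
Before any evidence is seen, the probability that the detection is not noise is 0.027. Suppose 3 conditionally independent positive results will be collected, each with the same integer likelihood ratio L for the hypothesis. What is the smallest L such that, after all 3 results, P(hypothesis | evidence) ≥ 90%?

Prior odds = 0.027/0.973 = 27/973.
Target odds = 0.9/0.1 = 9.
Need L³ ≥ 9 ÷ (27/973) = 973/3.
6³ = 216 < 973/3 ≤ 343 = 7³, so L = 7.

7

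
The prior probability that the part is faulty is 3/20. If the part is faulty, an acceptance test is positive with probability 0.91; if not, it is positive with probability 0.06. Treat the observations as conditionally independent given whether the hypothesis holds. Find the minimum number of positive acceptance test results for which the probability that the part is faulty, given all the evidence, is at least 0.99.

3

Prior odds = 0.15/0.85 = 3/17.
Likelihood ratio of a positive = 0.91/0.06 = 91/6.
Target odds: 0.99 ÷ 0.01 = 99.
Require (91/6)ⁿ ≥ 99 ÷ (3/17) = 561.
(91/6)² = 8281/36 falls short of 561 but (91/6)³ = 753571/216 reaches it, so n = 3.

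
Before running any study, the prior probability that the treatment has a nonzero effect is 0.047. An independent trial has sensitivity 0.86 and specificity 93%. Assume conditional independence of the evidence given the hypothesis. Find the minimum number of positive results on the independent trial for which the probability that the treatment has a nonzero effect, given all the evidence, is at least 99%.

4

Prior odds: 0.047 ÷ 0.953 = 47/953.
False-positive rate = 1 − 0.93 = 0.07; likelihood ratio of a positive = 0.86/0.07 = 86/7.
Target odds: 0.99 ÷ 0.01 = 99.
Require (86/7)ⁿ ≥ 99 ÷ (47/953) = 94347/47.
(86/7)³ = 636056/343 falls short of 94347/47 but (86/7)⁴ = 54700816/2401 reaches it, so n = 4.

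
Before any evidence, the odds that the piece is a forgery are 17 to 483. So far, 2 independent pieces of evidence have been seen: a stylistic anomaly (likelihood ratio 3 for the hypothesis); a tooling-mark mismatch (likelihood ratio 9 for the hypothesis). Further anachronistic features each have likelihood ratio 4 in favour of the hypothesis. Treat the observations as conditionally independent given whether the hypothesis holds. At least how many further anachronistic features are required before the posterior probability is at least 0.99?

Prior odds = 17/483.
Combined Bayes factor of the evidence already in hand = 3 × 9 = 27.
Odds after that evidence = (17/483) × 27 = 153/161.
Target odds = 0.99/0.01 = 99.
Need 4ⁿ ≥ 99 ÷ (153/161) = 1771/17.
4³ = 64 falls short of 1771/17 but 4⁴ = 256 reaches it, so n = 4.

4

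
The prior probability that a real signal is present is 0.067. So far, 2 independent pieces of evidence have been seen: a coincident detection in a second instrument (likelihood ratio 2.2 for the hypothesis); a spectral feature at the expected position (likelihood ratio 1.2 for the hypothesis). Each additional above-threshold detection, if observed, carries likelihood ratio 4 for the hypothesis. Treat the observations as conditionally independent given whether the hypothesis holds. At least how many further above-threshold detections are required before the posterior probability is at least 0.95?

4

Prior odds = 0.067/0.933 = 67/933.
Combined Bayes factor of the evidence already in hand = 2.2 × 1.2 = 2.64.
Odds after that evidence = (67/933) × 2.64 = 1474/7775.
Target odds = 0.95/0.05 = 19.
Need 4ⁿ ≥ 19 ÷ (1474/7775) = 147725/1474.
4³ = 64 falls short of 147725/1474 but 4⁴ = 256 reaches it, so n = 4.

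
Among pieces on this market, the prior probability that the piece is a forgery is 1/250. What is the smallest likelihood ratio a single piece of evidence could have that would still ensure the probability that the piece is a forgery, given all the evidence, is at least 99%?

24651

Prior odds = 0.004/0.996 = 1/249.
Target odds = 0.99/0.01 = 99.
Required Bayes factor = 99 ÷ (1/249) = 24651.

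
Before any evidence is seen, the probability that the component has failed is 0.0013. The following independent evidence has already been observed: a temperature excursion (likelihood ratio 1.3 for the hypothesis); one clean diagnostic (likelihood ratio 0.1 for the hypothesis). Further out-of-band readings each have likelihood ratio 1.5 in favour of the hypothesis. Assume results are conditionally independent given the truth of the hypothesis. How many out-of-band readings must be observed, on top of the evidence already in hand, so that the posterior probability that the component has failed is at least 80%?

25

Prior odds = 0.0013/0.9987 = 13/9987.
Combined Bayes factor of the evidence already in hand = 1.3 × 0.1 = 0.13.
Odds after that evidence = (13/9987) × 0.13 = 169/998700.
Target odds = 0.8/0.2 = 4.
Need 1.5ⁿ ≥ 4 ÷ (169/998700) = 3994800/169.
1.5²⁴ ≈16834.1 falls short of 3994800/169 but 1.5²⁵ ≈25251.2 reaches it, so n = 25.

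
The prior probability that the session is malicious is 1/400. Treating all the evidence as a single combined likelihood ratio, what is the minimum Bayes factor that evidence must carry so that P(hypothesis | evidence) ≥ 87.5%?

2793

Prior odds = 0.0025/0.9975 = 1/399.
Target odds = 0.875/0.125 = 7.
Required Bayes factor = 7 ÷ (1/399) = 2793.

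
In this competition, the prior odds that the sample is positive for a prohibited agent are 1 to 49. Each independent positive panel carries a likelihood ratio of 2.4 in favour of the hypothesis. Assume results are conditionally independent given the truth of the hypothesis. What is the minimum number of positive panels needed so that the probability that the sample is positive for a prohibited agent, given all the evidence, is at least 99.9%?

13

Prior odds = 1/49.
Likelihood ratio per positive panel = 2.4.
Target posterior odds = 0.999/0.001 = 999.
Require 2.4ⁿ ≥ 999 ÷ (1/49) = 48951.
2.4¹² ≈36520.3 falls short of 48951 but 2.4¹³ ≈87648.8 reaches it, so n = 13.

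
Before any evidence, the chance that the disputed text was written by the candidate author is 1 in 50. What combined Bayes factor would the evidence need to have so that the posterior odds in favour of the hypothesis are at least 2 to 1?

Prior odds = 0.02/0.98 = 1/49.
Target odds = 2.
Required Bayes factor = 2 ÷ (1/49) = 98.

98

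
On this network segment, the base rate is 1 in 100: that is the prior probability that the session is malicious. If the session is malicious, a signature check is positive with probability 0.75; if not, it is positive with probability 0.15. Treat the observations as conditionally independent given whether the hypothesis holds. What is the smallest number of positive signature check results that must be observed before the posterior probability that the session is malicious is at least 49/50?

Prior odds = 0.01/0.99 = 1/99.
Likelihood ratio of a positive = 0.75/0.15 = 5.
Target posterior odds = 0.98/0.02 = 49.
Need (1/99) × 5ⁿ ≥ 49, i.e. 5ⁿ ≥ 4851.
5⁵ = 3125 falls short of 4851 but 5⁶ = 15625 reaches it, so n = 6.

6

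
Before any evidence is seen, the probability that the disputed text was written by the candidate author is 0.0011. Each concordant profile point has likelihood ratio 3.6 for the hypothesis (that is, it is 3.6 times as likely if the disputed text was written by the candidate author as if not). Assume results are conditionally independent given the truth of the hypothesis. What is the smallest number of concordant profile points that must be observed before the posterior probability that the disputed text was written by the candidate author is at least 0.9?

8

Prior odds: 0.0011 ÷ 0.9989 = 11/9989.
Likelihood ratio per concordant profile point = 3.6.
Target posterior odds = 0.9/0.1 = 9.
Need (11/9989) × 3.6ⁿ ≥ 9, i.e. 3.6ⁿ ≥ 89901/11.
3.6⁷ = 612220032/78125 falls short of 89901/11 but 3.6⁸ ≈28211.1 reaches it, so n = 8.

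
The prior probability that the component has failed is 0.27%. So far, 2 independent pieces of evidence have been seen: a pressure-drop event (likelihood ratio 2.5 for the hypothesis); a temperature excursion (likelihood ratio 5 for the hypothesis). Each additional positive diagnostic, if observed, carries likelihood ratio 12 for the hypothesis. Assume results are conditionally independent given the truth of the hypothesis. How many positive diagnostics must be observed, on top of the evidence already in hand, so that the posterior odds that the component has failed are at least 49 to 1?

Prior odds = 0.0027/0.9973 = 27/9973.
Combined Bayes factor of the evidence already in hand = 2.5 × 5 = 12.5.
Odds after that evidence = (27/9973) × 12.5 = 675/19946.
Target odds = 49.
Need 12ⁿ ≥ 49 ÷ (675/19946) = 977354/675.
12² = 144 falls short of 977354/675 but 12³ = 1728 reaches it, so n = 3.

3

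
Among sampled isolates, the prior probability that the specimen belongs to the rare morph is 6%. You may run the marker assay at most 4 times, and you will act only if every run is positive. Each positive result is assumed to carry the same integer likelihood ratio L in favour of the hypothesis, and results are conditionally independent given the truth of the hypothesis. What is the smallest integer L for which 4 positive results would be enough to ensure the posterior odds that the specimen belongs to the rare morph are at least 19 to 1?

5

Prior odds = 0.06/0.94 = 3/47.
Target odds = 19.
Need L⁴ ≥ 19 ÷ (3/47) = 893/3.
4⁴ = 256 < 893/3 ≤ 625 = 5⁴, so L = 5.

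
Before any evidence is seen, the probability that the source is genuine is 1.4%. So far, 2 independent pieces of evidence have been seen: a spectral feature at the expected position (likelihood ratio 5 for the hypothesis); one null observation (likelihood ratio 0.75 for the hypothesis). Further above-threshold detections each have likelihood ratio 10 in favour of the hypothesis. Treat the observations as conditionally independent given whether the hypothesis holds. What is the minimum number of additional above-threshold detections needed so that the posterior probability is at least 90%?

3

Prior odds = 0.014/0.986 = 7/493.
Combined Bayes factor of the evidence already in hand = 5 × 0.75 = 3.75.
Odds after that evidence = (7/493) × 3.75 = 105/1972.
Target odds = 0.9/0.1 = 9.
Need 10ⁿ ≥ 9 ÷ (105/1972) = 5916/35.
10² = 100 falls short of 5916/35 but 10³ = 1000 reaches it, so n = 3.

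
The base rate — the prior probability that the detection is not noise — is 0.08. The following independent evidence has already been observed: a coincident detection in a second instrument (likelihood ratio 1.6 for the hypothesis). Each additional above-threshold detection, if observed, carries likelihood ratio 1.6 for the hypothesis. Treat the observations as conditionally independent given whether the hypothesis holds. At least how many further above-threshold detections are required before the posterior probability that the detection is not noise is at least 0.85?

Prior odds = 0.08/0.92 = 2/23.
Bayes factor of the evidence already in hand = 1.6.
Odds after that evidence = (2/23) × 1.6 = 16/115.
Target odds = 0.85/0.15 = 17/3.
Need 1.6ⁿ ≥ 17/3 ÷ (16/115) = 1955/48.
1.6⁷ = 2097152/78125 falls short of 1955/48 but 1.6⁸ = 16777216/390625 reaches it, so n = 8.

8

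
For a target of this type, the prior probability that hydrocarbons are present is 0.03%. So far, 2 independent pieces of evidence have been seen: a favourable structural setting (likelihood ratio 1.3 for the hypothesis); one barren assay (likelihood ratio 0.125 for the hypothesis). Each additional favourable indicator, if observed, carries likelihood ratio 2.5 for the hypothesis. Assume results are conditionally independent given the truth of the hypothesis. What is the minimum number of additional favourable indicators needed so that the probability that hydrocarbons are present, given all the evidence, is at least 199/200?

Prior odds = 0.0003/0.9997 = 3/9997.
Combined Bayes factor of the evidence already in hand = 1.3 × 0.125 = 0.1625.
Odds after that evidence = (3/9997) × 0.1625 = 3/61520.
Target odds = 0.995/0.005 = 199.
Need 2.5ⁿ ≥ 199 ÷ (3/61520) = 12242480/3.
2.5¹⁶ ≈2.32831e+06 falls short of 12242480/3 but 2.5¹⁷ ≈5.82077e+06 reaches it, so n = 17.

17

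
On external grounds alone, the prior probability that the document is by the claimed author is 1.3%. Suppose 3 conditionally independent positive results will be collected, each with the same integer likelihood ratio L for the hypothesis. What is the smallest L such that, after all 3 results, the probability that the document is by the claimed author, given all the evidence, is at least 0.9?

9

Prior odds = 0.013/0.987 = 13/987.
Target odds = 0.9/0.1 = 9.
Need L³ ≥ 9 ÷ (13/987) = 8883/13.
8³ = 512 < 8883/13 ≤ 729 = 9³, so L = 9.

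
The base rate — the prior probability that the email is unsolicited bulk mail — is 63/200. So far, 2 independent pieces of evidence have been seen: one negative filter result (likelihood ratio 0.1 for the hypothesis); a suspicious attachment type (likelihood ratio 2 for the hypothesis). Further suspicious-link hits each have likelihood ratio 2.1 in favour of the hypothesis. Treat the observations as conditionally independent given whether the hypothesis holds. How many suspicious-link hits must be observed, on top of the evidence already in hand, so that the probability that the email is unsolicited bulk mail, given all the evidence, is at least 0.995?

Prior odds = 0.315/0.685 = 63/137.
Combined Bayes factor of the evidence already in hand = 0.1 × 2 = 0.2.
Odds after that evidence = (63/137) × 0.2 = 63/685.
Target odds = 0.995/0.005 = 199.
Need 2.1ⁿ ≥ 199 ÷ (63/685) = 136315/63.
2.1¹⁰ ≈1667.99 falls short of 136315/63 but 2.1¹¹ ≈3502.78 reaches it, so n = 11.

11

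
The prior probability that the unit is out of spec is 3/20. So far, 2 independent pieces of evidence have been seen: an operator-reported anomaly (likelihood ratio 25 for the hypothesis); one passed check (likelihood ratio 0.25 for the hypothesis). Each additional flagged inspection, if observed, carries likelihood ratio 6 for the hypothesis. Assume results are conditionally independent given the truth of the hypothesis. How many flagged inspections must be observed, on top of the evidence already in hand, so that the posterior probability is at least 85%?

Prior odds = 0.15/0.85 = 3/17.
Combined Bayes factor of the evidence already in hand = 25 × 0.25 = 6.25.
Odds after that evidence = (3/17) × 6.25 = 75/68.
Target odds = 0.85/0.15 = 17/3.
Need 6ⁿ ≥ 17/3 ÷ (75/68) = 1156/225.
6¹ = 6, which meets the required 1156/225; so n = 1.

1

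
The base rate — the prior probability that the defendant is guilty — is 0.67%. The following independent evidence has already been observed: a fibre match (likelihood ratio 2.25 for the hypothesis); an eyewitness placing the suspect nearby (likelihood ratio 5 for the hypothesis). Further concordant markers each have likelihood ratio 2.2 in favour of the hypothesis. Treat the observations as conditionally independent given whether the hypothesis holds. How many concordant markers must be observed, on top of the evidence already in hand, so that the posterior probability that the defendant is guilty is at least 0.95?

Prior odds = 0.0067/0.9933 = 67/9933.
Combined Bayes factor of the evidence already in hand = 2.25 × 5 = 11.25.
Odds after that evidence = (67/9933) × 11.25 = 1005/13244.
Target odds = 0.95/0.05 = 19.
Need 2.2ⁿ ≥ 19 ÷ (1005/13244) = 251636/1005.
2.2⁷ = 19487171/78125 falls short of 251636/1005 but 2.2⁸ = 214358881/390625 reaches it, so n = 8.

8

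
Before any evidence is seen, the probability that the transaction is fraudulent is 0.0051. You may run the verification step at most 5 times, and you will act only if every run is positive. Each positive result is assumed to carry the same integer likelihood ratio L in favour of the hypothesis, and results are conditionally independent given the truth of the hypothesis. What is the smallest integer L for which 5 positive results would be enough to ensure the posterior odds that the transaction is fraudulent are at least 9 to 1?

5

Prior odds = 0.0051/0.9949 = 51/9949.
Target odds = 9.
Need L⁵ ≥ 9 ÷ (51/9949) = 29847/17.
4⁵ = 1024 < 29847/17 ≤ 3125 = 5⁵, so L = 5.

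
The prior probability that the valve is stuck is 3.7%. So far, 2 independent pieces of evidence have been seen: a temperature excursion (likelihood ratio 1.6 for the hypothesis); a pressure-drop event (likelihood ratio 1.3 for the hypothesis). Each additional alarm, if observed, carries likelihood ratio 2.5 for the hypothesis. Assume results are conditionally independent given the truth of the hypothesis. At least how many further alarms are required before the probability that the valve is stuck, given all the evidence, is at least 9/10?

Prior odds = 0.037/0.963 = 37/963.
Combined Bayes factor of the evidence already in hand = 1.6 × 1.3 = 2.08.
Odds after that evidence = (37/963) × 2.08 = 1924/24075.
Target odds = 0.9/0.1 = 9.
Need 2.5ⁿ ≥ 9 ÷ (1924/24075) = 216675/1924.
2.5⁵ = 97.65625 falls short of 216675/1924 but 2.5⁶ = 244.140625 reaches it, so n = 6.

6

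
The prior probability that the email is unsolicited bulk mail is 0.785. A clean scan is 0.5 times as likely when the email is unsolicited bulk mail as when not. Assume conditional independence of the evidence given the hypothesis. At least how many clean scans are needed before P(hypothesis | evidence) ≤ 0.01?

9

Prior odds = 0.785/0.215 = 157/43.
Likelihood ratio per clean scan = 0.5.
Target odds: 0.01 ÷ 0.99 = 1/99.
Require 0.5ⁿ ≤ 1/99 ÷ (157/43) = 43/15543.
0.5⁸ = 0.00390625 is still above 43/15543 but 0.5⁹ = 0.001953125 is at or below it, so n = 9.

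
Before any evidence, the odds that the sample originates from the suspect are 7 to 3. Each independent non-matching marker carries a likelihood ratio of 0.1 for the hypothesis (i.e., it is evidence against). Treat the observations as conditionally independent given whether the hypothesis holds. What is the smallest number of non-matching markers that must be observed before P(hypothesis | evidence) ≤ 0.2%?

Prior odds = 7/3.
Likelihood ratio per non-matching marker = 0.1.
Target posterior odds = 0.002/0.998 = 1/499.
Require 0.1ⁿ ≤ 1/499 ÷ (7/3) = 3/3493.
0.1³ = 0.001 is still above 3/3493 but 0.1⁴ = 0.0001 is at or below it, so n = 4.

4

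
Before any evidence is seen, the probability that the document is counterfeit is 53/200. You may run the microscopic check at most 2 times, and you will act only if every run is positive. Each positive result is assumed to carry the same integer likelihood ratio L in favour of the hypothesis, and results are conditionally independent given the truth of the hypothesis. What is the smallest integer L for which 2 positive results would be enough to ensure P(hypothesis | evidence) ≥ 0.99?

17

Prior odds = 0.265/0.735 = 53/147.
Target odds = 0.99/0.01 = 99.
Need L² ≥ 99 ÷ (53/147) = 14553/53.
16² = 256 < 14553/53 ≤ 289 = 17², so L = 17.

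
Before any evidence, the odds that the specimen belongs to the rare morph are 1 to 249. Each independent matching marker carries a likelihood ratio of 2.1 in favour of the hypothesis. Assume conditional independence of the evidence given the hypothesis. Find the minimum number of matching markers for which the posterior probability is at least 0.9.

Prior odds = 1/249.
Likelihood ratio per matching marker = 2.1.
Target posterior odds = 0.9/0.1 = 9.
Require 2.1ⁿ ≥ 9 ÷ (1/249) = 2241.
2.1¹⁰ ≈1667.99 falls short of 2241 but 2.1¹¹ ≈3502.78 reaches it, so n = 11.

11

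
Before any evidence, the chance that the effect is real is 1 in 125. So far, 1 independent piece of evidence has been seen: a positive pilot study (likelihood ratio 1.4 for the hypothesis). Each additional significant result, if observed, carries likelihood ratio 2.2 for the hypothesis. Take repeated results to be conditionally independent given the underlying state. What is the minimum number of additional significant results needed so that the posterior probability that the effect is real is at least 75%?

Prior odds = 0.008/0.992 = 1/124.
Bayes factor of the evidence already in hand = 1.4.
Odds after that evidence = (1/124) × 1.4 = 7/620.
Target odds = 0.75/0.25 = 3.
Need 2.2ⁿ ≥ 3 ÷ (7/620) = 1860/7.
2.2⁷ = 19487171/78125 falls short of 1860/7 but 2.2⁸ = 214358881/390625 reaches it, so n = 8.

8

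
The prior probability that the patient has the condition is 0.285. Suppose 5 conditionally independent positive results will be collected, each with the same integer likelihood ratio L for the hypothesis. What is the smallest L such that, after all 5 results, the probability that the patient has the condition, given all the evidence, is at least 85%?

Prior odds = 0.285/0.715 = 57/143.
Target odds = 0.85/0.15 = 17/3.
Need L⁵ ≥ 17/3 ÷ (57/143) = 2431/171.
1⁵ = 1 < 2431/171 ≤ 32 = 2⁵, so L = 2.

2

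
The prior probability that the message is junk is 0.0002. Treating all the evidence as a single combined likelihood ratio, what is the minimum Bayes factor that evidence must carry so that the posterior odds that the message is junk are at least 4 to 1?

Prior odds = 0.0002/0.9998 = 1/4999.
Target odds = 4.
Required Bayes factor = 4 ÷ (1/4999) = 19996.

19996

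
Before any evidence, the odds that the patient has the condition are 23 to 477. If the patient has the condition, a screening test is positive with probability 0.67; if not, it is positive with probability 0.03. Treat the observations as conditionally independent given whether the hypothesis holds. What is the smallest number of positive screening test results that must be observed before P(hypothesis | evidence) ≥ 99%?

Prior odds = 23/477.
Likelihood ratio of a positive = 0.67/0.03 = 67/3.
Target posterior odds = 0.99/0.01 = 99.
Require (67/3)ⁿ ≥ 99 ÷ (23/477) = 47223/23.
(67/3)² = 4489/9 falls short of 47223/23 but (67/3)³ = 300763/27 reaches it, so n = 3.

3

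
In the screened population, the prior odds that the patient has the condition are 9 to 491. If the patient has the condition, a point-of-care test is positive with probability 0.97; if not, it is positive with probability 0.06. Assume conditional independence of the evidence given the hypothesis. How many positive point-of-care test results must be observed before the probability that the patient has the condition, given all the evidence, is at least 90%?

3

Prior odds = 9/491.
Likelihood ratio of a positive = 0.97/0.06 = 97/6.
Target odds: 0.9 ÷ 0.1 = 9.
Need (9/491) × (97/6)ⁿ ≥ 9, i.e. (97/6)ⁿ ≥ 491.
(97/6)² = 9409/36 falls short of 491 but (97/6)³ = 912673/216 reaches it, so n = 3.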